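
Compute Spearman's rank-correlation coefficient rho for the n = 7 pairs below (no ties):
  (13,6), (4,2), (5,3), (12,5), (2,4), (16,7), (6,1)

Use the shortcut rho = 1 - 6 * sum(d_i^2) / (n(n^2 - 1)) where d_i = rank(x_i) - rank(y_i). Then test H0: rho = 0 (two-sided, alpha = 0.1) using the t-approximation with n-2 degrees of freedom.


Step 1: Rank x and y separately (midranks; no ties here).
rank(x): 13->6, 4->2, 5->3, 12->5, 2->1, 16->7, 6->4
rank(y): 6->6, 2->2, 3->3, 5->5, 4->4, 7->7, 1->1
Step 2: d_i = R_x(i) - R_y(i); compute d_i^2.
  (6-6)^2=0, (2-2)^2=0, (3-3)^2=0, (5-5)^2=0, (1-4)^2=9, (7-7)^2=0, (4-1)^2=9
sum(d^2) = 18.
Step 3: rho = 1 - 6*18 / (7*(7^2 - 1)) = 1 - 108/336 = 0.678571.
Step 4: Under H0, t = rho * sqrt((n-2)/(1-rho^2)) = 2.0657 ~ t(5).
Step 5: Two-sided p-value from the t-distribution with 5 df = 0.093750.
Step 6: alpha = 0.1. reject H0.

rho = 0.6786, p = 0.093750, reject H0 at alpha = 0.1.


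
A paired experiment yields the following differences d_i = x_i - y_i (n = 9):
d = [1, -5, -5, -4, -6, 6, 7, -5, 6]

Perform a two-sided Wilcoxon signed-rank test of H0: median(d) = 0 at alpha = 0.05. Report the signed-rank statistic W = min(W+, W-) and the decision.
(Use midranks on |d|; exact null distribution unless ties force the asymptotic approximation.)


Step 1: Drop any zero differences (none here) and take |d_i|.
|d| = [1, 5, 5, 4, 6, 6, 7, 5, 6]
Step 2: Midrank |d_i| (ties get averaged ranks).
ranks: |1|->1, |5|->4, |5|->4, |4|->2, |6|->7, |6|->7, |7|->9, |5|->4, |6|->7
Step 3: Attach original signs; sum ranks with positive sign and with negative sign.
W+ = 1 + 7 + 9 + 7 = 24
W- = 4 + 4 + 2 + 7 + 4 = 21
(Check: W+ + W- = 45 should equal n(n+1)/2 = 45.)
Step 4: Test statistic W = min(W+, W-) = 21.
Step 5: Ties in |d|, so use the tie-corrected normal approximation.
        E[W] = n(n+1)/4 = 9*10/4 = 22.5.
        Tie groups: |d|=5 (t=3), |d|=6 (t=3); sum(t^3 - t) = 48.
        Var[W] = n(n+1)(2n+1)/24 - sum(t^3-t)/48 = 1710/24 - 48/48 = 70.25.
        z = (W - E[W]) / sqrt(Var[W]) = (21 - 22.5) / 8.3815 = -0.1790.
        Two-sided p = 2*Phi(z) = 0.857965.
Step 6: alpha = 0.05. fail to reject H0.

W+ = 24, W- = 21, W = min = 21, p = 0.857965, fail to reject H0.


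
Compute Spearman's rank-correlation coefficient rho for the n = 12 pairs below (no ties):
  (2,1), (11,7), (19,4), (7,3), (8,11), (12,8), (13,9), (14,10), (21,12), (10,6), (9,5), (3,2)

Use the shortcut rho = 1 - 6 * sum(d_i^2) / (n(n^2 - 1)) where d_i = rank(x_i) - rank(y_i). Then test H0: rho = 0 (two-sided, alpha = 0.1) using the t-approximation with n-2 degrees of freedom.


Step 1: Rank x and y separately (midranks; no ties here).
rank(x): 2->1, 11->7, 19->11, 7->3, 8->4, 12->8, 13->9, 14->10, 21->12, 10->6, 9->5, 3->2
rank(y): 1->1, 7->7, 4->4, 3->3, 11->11, 8->8, 9->9, 10->10, 12->12, 6->6, 5->5, 2->2
Step 2: d_i = R_x(i) - R_y(i); compute d_i^2.
  (1-1)^2=0, (7-7)^2=0, (11-4)^2=49, (3-3)^2=0, (4-11)^2=49, (8-8)^2=0, (9-9)^2=0, (10-10)^2=0, (12-12)^2=0, (6-6)^2=0, (5-5)^2=0, (2-2)^2=0
sum(d^2) = 98.
Step 3: rho = 1 - 6*98 / (12*(12^2 - 1)) = 1 - 588/1716 = 0.657343.
Step 4: Under H0, t = rho * sqrt((n-2)/(1-rho^2)) = 2.7584 ~ t(10).
Step 5: Two-sided p-value from the t-distribution with 10 df = 0.020185.
Step 6: alpha = 0.1. reject H0.

rho = 0.6573, p = 0.020185, reject H0 at alpha = 0.1.


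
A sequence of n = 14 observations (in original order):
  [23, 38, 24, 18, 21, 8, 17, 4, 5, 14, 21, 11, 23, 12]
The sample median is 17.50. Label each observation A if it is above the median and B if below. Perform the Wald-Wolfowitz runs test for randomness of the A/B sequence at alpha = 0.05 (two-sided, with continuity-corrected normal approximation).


Step 1: Compute median = 17.50; label A = above, B = below.
Labels in order: AAAAABBBBBABAB  (n_A = 7, n_B = 7)
Step 2: Count runs R = 6.
Step 3: Under H0 (random ordering), E[R] = 2*n_A*n_B/(n_A+n_B) + 1 = 2*7*7/14 + 1 = 8.0000.
        Var[R] = 2*n_A*n_B*(2*n_A*n_B - n_A - n_B) / ((n_A+n_B)^2 * (n_A+n_B-1)) = 8232/2548 = 3.2308.
        SD[R] = 1.7974.
Step 4: Continuity-corrected z = (R + 0.5 - E[R]) / SD[R] = (6 + 0.5 - 8.0000) / 1.7974 = -0.8345.
Step 5: Two-sided p-value via normal approximation = 2*(1 - Phi(|z|)) = 0.403986.
Step 6: alpha = 0.05. fail to reject H0.

R = 6, z = -0.8345, p = 0.403986, fail to reject H0.


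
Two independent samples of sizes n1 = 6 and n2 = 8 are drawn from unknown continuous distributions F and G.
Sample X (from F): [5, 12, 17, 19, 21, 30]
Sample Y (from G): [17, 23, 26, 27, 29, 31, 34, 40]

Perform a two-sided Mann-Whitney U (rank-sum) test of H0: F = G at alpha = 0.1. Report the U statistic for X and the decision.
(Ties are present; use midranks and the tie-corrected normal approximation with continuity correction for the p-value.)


Step 1: Combine and sort all 14 observations; assign midranks.
sorted (value, group): (5,X), (12,X), (17,X), (17,Y), (19,X), (21,X), (23,Y), (26,Y), (27,Y), (29,Y), (30,X), (31,Y), (34,Y), (40,Y)
ranks: 5->1, 12->2, 17->3.5, 17->3.5, 19->5, 21->6, 23->7, 26->8, 27->9, 29->10, 30->11, 31->12, 34->13, 40->14
Step 2: Rank sum for X: R1 = 1 + 2 + 3.5 + 5 + 6 + 11 = 28.5.
Step 3: U_X = R1 - n1(n1+1)/2 = 28.5 - 6*7/2 = 28.5 - 21 = 7.5.
       U_Y = n1*n2 - U_X = 48 - 7.5 = 40.5.
Step 4: Ties are present, so use the tie-corrected normal approximation (with continuity correction) for the p-value.
Step 5: p-value = 0.038653; compare to alpha = 0.1. reject H0.

U_X = 7.5, p = 0.038653, reject H0 at alpha = 0.1.


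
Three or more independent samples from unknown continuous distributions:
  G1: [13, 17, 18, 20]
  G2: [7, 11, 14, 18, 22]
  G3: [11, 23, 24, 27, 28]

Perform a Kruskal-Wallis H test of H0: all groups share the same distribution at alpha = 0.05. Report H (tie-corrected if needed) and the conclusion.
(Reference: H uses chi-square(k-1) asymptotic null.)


Step 1: Combine all N = 14 observations and assign midranks.
sorted (value, group, rank): (7,G2,1), (11,G2,2.5), (11,G3,2.5), (13,G1,4), (14,G2,5), (17,G1,6), (18,G1,7.5), (18,G2,7.5), (20,G1,9), (22,G2,10), (23,G3,11), (24,G3,12), (27,G3,13), (28,G3,14)
Step 2: Sum ranks within each group.
R_1 = 26.5 (n_1 = 4)
R_2 = 26 (n_2 = 5)
R_3 = 52.5 (n_3 = 5)
Step 3: H = 12/(N(N+1)) * sum(R_i^2/n_i) - 3(N+1)
     = 12/(14*15) * (26.5^2/4 + 26^2/5 + 52.5^2/5) - 3*15
     = 0.057143 * 862.013 - 45
     = 4.257857.
Step 4: Ties present; correction factor C = 1 - 12/(14^3 - 14) = 0.995604. Corrected H = 4.257857 / 0.995604 = 4.276656.
Step 5: Under H0, H ~ chi^2(2); p-value = 0.117852.
Step 6: alpha = 0.05. fail to reject H0.

H = 4.2767, df = 2, p = 0.117852, fail to reject H0.


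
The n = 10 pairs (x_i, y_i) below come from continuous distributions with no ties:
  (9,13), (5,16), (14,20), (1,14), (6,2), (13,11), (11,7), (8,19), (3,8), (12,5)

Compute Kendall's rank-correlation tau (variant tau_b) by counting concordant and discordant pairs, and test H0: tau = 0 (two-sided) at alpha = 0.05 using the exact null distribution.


Step 1: Enumerate the 45 unordered pairs (i,j) with i<j and classify each by sign(x_j-x_i) * sign(y_j-y_i).
  (1,2):dx=-4,dy=+3->D; (1,3):dx=+5,dy=+7->C; (1,4):dx=-8,dy=+1->D; (1,5):dx=-3,dy=-11->C
  (1,6):dx=+4,dy=-2->D; (1,7):dx=+2,dy=-6->D; (1,8):dx=-1,dy=+6->D; (1,9):dx=-6,dy=-5->C
  (1,10):dx=+3,dy=-8->D; (2,3):dx=+9,dy=+4->C; (2,4):dx=-4,dy=-2->C; (2,5):dx=+1,dy=-14->D
  (2,6):dx=+8,dy=-5->D; (2,7):dx=+6,dy=-9->D; (2,8):dx=+3,dy=+3->C; (2,9):dx=-2,dy=-8->C
  (2,10):dx=+7,dy=-11->D; (3,4):dx=-13,dy=-6->C; (3,5):dx=-8,dy=-18->C; (3,6):dx=-1,dy=-9->C
  (3,7):dx=-3,dy=-13->C; (3,8):dx=-6,dy=-1->C; (3,9):dx=-11,dy=-12->C; (3,10):dx=-2,dy=-15->C
  (4,5):dx=+5,dy=-12->D; (4,6):dx=+12,dy=-3->D; (4,7):dx=+10,dy=-7->D; (4,8):dx=+7,dy=+5->C
  (4,9):dx=+2,dy=-6->D; (4,10):dx=+11,dy=-9->D; (5,6):dx=+7,dy=+9->C; (5,7):dx=+5,dy=+5->C
  (5,8):dx=+2,dy=+17->C; (5,9):dx=-3,dy=+6->D; (5,10):dx=+6,dy=+3->C; (6,7):dx=-2,dy=-4->C
  (6,8):dx=-5,dy=+8->D; (6,9):dx=-10,dy=-3->C; (6,10):dx=-1,dy=-6->C; (7,8):dx=-3,dy=+12->D
  (7,9):dx=-8,dy=+1->D; (7,10):dx=+1,dy=-2->D; (8,9):dx=-5,dy=-11->C; (8,10):dx=+4,dy=-14->D
  (9,10):dx=+9,dy=-3->D
Step 2: C = 23, D = 22, total pairs = 45.
Step 3: tau = (C - D)/(n(n-1)/2) = (23 - 22)/45 = 0.022222.
Step 4: Exact two-sided p-value (enumerate n! = 3628800 permutations of y under H0): p = 1.000000.
Step 5: alpha = 0.05. fail to reject H0.

tau_b = 0.0222 (C=23, D=22), p = 1.000000, fail to reject H0.


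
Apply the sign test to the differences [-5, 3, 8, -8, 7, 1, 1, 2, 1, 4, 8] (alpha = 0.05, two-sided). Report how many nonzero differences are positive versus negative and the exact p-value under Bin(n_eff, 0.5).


Step 1: Discard zero differences. Original n = 11; n_eff = number of nonzero differences = 11.
Nonzero differences (with sign): -5, +3, +8, -8, +7, +1, +1, +2, +1, +4, +8
Step 2: Count signs: positive = 9, negative = 2.
Step 3: Under H0: P(positive) = 0.5, so the number of positives S ~ Bin(11, 0.5).
Step 4: Two-sided exact p-value = sum of Bin(11,0.5) probabilities at or below the observed probability = 0.065430.
Step 5: alpha = 0.05. fail to reject H0.

n_eff = 11, pos = 9, neg = 2, p = 0.065430, fail to reject H0.


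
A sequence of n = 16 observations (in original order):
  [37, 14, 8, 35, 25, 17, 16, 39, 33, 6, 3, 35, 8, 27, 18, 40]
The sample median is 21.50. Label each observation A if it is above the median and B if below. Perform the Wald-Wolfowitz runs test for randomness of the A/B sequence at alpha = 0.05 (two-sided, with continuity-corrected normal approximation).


Step 1: Compute median = 21.50; label A = above, B = below.
Labels in order: ABBAABBAABBABABA  (n_A = 8, n_B = 8)
Step 2: Count runs R = 11.
Step 3: Under H0 (random ordering), E[R] = 2*n_A*n_B/(n_A+n_B) + 1 = 2*8*8/16 + 1 = 9.0000.
        Var[R] = 2*n_A*n_B*(2*n_A*n_B - n_A - n_B) / ((n_A+n_B)^2 * (n_A+n_B-1)) = 14336/3840 = 3.7333.
        SD[R] = 1.9322.
Step 4: Continuity-corrected z = (R - 0.5 - E[R]) / SD[R] = (11 - 0.5 - 9.0000) / 1.9322 = 0.7763.
Step 5: Two-sided p-value via normal approximation = 2*(1 - Phi(|z|)) = 0.437558.
Step 6: alpha = 0.05. fail to reject H0.

R = 11, z = 0.7763, p = 0.437558, fail to reject H0.


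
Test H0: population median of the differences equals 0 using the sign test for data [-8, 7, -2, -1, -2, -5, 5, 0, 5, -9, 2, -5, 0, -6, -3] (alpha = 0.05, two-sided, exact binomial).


Step 1: Discard zero differences. Original n = 15; n_eff = number of nonzero differences = 13.
Nonzero differences (with sign): -8, +7, -2, -1, -2, -5, +5, +5, -9, +2, -5, -6, -3
Step 2: Count signs: positive = 4, negative = 9.
Step 3: Under H0: P(positive) = 0.5, so the number of positives S ~ Bin(13, 0.5).
Step 4: Two-sided exact p-value = sum of Bin(13,0.5) probabilities at or below the observed probability = 0.266846.
Step 5: alpha = 0.05. fail to reject H0.

n_eff = 13, pos = 4, neg = 9, p = 0.266846, fail to reject H0.


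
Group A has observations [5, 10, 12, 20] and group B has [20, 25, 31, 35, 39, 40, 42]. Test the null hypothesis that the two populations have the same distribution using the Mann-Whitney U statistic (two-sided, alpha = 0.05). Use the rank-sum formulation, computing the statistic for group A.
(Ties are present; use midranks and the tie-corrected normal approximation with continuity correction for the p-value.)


Step 1: Combine and sort all 11 observations; assign midranks.
sorted (value, group): (5,X), (10,X), (12,X), (20,X), (20,Y), (25,Y), (31,Y), (35,Y), (39,Y), (40,Y), (42,Y)
ranks: 5->1, 10->2, 12->3, 20->4.5, 20->4.5, 25->6, 31->7, 35->8, 39->9, 40->10, 42->11
Step 2: Rank sum for X: R1 = 1 + 2 + 3 + 4.5 = 10.5.
Step 3: U_X = R1 - n1(n1+1)/2 = 10.5 - 4*5/2 = 10.5 - 10 = 0.5.
       U_Y = n1*n2 - U_X = 28 - 0.5 = 27.5.
Step 4: Ties are present, so use the tie-corrected normal approximation (with continuity correction) for the p-value.
Step 5: p-value = 0.013802; compare to alpha = 0.05. reject H0.

U_X = 0.5, p = 0.013802, reject H0 at alpha = 0.05.


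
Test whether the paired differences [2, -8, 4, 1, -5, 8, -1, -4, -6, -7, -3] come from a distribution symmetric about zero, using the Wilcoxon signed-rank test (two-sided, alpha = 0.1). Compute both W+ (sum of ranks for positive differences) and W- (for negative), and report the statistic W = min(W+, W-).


Step 1: Drop any zero differences (none here) and take |d_i|.
|d| = [2, 8, 4, 1, 5, 8, 1, 4, 6, 7, 3]
Step 2: Midrank |d_i| (ties get averaged ranks).
ranks: |2|->3, |8|->10.5, |4|->5.5, |1|->1.5, |5|->7, |8|->10.5, |1|->1.5, |4|->5.5, |6|->8, |7|->9, |3|->4
Step 3: Attach original signs; sum ranks with positive sign and with negative sign.
W+ = 3 + 5.5 + 1.5 + 10.5 = 20.5
W- = 10.5 + 7 + 1.5 + 5.5 + 8 + 9 + 4 = 45.5
(Check: W+ + W- = 66 should equal n(n+1)/2 = 66.)
Step 4: Test statistic W = min(W+, W-) = 20.5.
Step 5: Ties in |d|, so use the tie-corrected normal approximation.
        E[W] = n(n+1)/4 = 11*12/4 = 33.
        Tie groups: |d|=1 (t=2), |d|=4 (t=2), |d|=8 (t=2); sum(t^3 - t) = 18.
        Var[W] = n(n+1)(2n+1)/24 - sum(t^3-t)/48 = 3036/24 - 18/48 = 126.125.
        z = (W - E[W]) / sqrt(Var[W]) = (20.5 - 33) / 11.2305 = -1.1130.
        Two-sided p = 2*Phi(z) = 0.265693.
Step 6: alpha = 0.1. fail to reject H0.

W+ = 20.5, W- = 45.5, W = min = 20.5, p = 0.265693, fail to reject H0.


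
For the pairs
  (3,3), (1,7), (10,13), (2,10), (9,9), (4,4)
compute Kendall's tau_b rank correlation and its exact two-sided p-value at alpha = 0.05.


Step 1: Enumerate the 15 unordered pairs (i,j) with i<j and classify each by sign(x_j-x_i) * sign(y_j-y_i).
  (1,2):dx=-2,dy=+4->D; (1,3):dx=+7,dy=+10->C; (1,4):dx=-1,dy=+7->D; (1,5):dx=+6,dy=+6->C
  (1,6):dx=+1,dy=+1->C; (2,3):dx=+9,dy=+6->C; (2,4):dx=+1,dy=+3->C; (2,5):dx=+8,dy=+2->C
  (2,6):dx=+3,dy=-3->D; (3,4):dx=-8,dy=-3->C; (3,5):dx=-1,dy=-4->C; (3,6):dx=-6,dy=-9->C
  (4,5):dx=+7,dy=-1->D; (4,6):dx=+2,dy=-6->D; (5,6):dx=-5,dy=-5->C
Step 2: C = 10, D = 5, total pairs = 15.
Step 3: tau = (C - D)/(n(n-1)/2) = (10 - 5)/15 = 0.333333.
Step 4: Exact two-sided p-value (enumerate n! = 720 permutations of y under H0): p = 0.469444.
Step 5: alpha = 0.05. fail to reject H0.

tau_b = 0.3333 (C=10, D=5), p = 0.469444, fail to reject H0.


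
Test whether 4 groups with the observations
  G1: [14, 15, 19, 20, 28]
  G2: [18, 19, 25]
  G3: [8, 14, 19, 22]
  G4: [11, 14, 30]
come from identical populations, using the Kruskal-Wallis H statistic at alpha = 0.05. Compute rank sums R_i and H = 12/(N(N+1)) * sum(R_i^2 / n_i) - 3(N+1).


Step 1: Combine all N = 15 observations and assign midranks.
sorted (value, group, rank): (8,G3,1), (11,G4,2), (14,G1,4), (14,G3,4), (14,G4,4), (15,G1,6), (18,G2,7), (19,G1,9), (19,G2,9), (19,G3,9), (20,G1,11), (22,G3,12), (25,G2,13), (28,G1,14), (30,G4,15)
Step 2: Sum ranks within each group.
R_1 = 44 (n_1 = 5)
R_2 = 29 (n_2 = 3)
R_3 = 26 (n_3 = 4)
R_4 = 21 (n_4 = 3)
Step 3: H = 12/(N(N+1)) * sum(R_i^2/n_i) - 3(N+1)
     = 12/(15*16) * (44^2/5 + 29^2/3 + 26^2/4 + 21^2/3) - 3*16
     = 0.050000 * 983.533 - 48
     = 1.176667.
Step 4: Ties present; correction factor C = 1 - 48/(15^3 - 15) = 0.985714. Corrected H = 1.176667 / 0.985714 = 1.193720.
Step 5: Under H0, H ~ chi^2(3); p-value = 0.754511.
Step 6: alpha = 0.05. fail to reject H0.

H = 1.1937, df = 3, p = 0.754511, fail to reject H0.


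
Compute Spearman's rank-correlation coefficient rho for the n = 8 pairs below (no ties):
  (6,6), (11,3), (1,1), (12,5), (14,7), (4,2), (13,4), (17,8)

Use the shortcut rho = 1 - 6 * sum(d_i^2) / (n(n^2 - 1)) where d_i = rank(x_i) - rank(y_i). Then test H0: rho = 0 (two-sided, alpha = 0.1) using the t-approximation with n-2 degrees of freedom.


Step 1: Rank x and y separately (midranks; no ties here).
rank(x): 6->3, 11->4, 1->1, 12->5, 14->7, 4->2, 13->6, 17->8
rank(y): 6->6, 3->3, 1->1, 5->5, 7->7, 2->2, 4->4, 8->8
Step 2: d_i = R_x(i) - R_y(i); compute d_i^2.
  (3-6)^2=9, (4-3)^2=1, (1-1)^2=0, (5-5)^2=0, (7-7)^2=0, (2-2)^2=0, (6-4)^2=4, (8-8)^2=0
sum(d^2) = 14.
Step 3: rho = 1 - 6*14 / (8*(8^2 - 1)) = 1 - 84/504 = 0.833333.
Step 4: Under H0, t = rho * sqrt((n-2)/(1-rho^2)) = 3.6927 ~ t(6).
Step 5: Two-sided p-value from the t-distribution with 6 df = 0.010176.
Step 6: alpha = 0.1. reject H0.

rho = 0.8333, p = 0.010176, reject H0 at alpha = 0.1.


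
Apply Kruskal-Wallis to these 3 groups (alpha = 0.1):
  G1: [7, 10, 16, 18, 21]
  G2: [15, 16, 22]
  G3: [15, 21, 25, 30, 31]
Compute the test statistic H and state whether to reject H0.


Step 1: Combine all N = 13 observations and assign midranks.
sorted (value, group, rank): (7,G1,1), (10,G1,2), (15,G2,3.5), (15,G3,3.5), (16,G1,5.5), (16,G2,5.5), (18,G1,7), (21,G1,8.5), (21,G3,8.5), (22,G2,10), (25,G3,11), (30,G3,12), (31,G3,13)
Step 2: Sum ranks within each group.
R_1 = 24 (n_1 = 5)
R_2 = 19 (n_2 = 3)
R_3 = 48 (n_3 = 5)
Step 3: H = 12/(N(N+1)) * sum(R_i^2/n_i) - 3(N+1)
     = 12/(13*14) * (24^2/5 + 19^2/3 + 48^2/5) - 3*14
     = 0.065934 * 696.333 - 42
     = 3.912088.
Step 4: Ties present; correction factor C = 1 - 18/(13^3 - 13) = 0.991758. Corrected H = 3.912088 / 0.991758 = 3.944598.
Step 5: Under H0, H ~ chi^2(2); p-value = 0.139137.
Step 6: alpha = 0.1. fail to reject H0.

H = 3.9446, df = 2, p = 0.139137, fail to reject H0.


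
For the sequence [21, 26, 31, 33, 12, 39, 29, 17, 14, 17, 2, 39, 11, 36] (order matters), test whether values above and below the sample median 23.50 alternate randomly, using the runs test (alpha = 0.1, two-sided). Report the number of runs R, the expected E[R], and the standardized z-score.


Step 1: Compute median = 23.50; label A = above, B = below.
Labels in order: BAAABAABBBBABA  (n_A = 7, n_B = 7)
Step 2: Count runs R = 8.
Step 3: Under H0 (random ordering), E[R] = 2*n_A*n_B/(n_A+n_B) + 1 = 2*7*7/14 + 1 = 8.0000.
        Var[R] = 2*n_A*n_B*(2*n_A*n_B - n_A - n_B) / ((n_A+n_B)^2 * (n_A+n_B-1)) = 8232/2548 = 3.2308.
        SD[R] = 1.7974.
Step 4: R = E[R], so z = 0 with no continuity correction.
Step 5: Two-sided p-value via normal approximation = 2*(1 - Phi(|z|)) = 1.000000.
Step 6: alpha = 0.1. fail to reject H0.

R = 8, z = 0.0000, p = 1.000000, fail to reject H0.


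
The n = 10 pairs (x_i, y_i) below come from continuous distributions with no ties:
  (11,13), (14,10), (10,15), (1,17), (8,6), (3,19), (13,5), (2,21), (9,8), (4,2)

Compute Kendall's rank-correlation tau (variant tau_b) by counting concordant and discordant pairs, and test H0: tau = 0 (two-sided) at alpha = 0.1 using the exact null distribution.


Step 1: Enumerate the 45 unordered pairs (i,j) with i<j and classify each by sign(x_j-x_i) * sign(y_j-y_i).
  (1,2):dx=+3,dy=-3->D; (1,3):dx=-1,dy=+2->D; (1,4):dx=-10,dy=+4->D; (1,5):dx=-3,dy=-7->C
  (1,6):dx=-8,dy=+6->D; (1,7):dx=+2,dy=-8->D; (1,8):dx=-9,dy=+8->D; (1,9):dx=-2,dy=-5->C
  (1,10):dx=-7,dy=-11->C; (2,3):dx=-4,dy=+5->D; (2,4):dx=-13,dy=+7->D; (2,5):dx=-6,dy=-4->C
  (2,6):dx=-11,dy=+9->D; (2,7):dx=-1,dy=-5->C; (2,8):dx=-12,dy=+11->D; (2,9):dx=-5,dy=-2->C
  (2,10):dx=-10,dy=-8->C; (3,4):dx=-9,dy=+2->D; (3,5):dx=-2,dy=-9->C; (3,6):dx=-7,dy=+4->D
  (3,7):dx=+3,dy=-10->D; (3,8):dx=-8,dy=+6->D; (3,9):dx=-1,dy=-7->C; (3,10):dx=-6,dy=-13->C
  (4,5):dx=+7,dy=-11->D; (4,6):dx=+2,dy=+2->C; (4,7):dx=+12,dy=-12->D; (4,8):dx=+1,dy=+4->C
  (4,9):dx=+8,dy=-9->D; (4,10):dx=+3,dy=-15->D; (5,6):dx=-5,dy=+13->D; (5,7):dx=+5,dy=-1->D
  (5,8):dx=-6,dy=+15->D; (5,9):dx=+1,dy=+2->C; (5,10):dx=-4,dy=-4->C; (6,7):dx=+10,dy=-14->D
  (6,8):dx=-1,dy=+2->D; (6,9):dx=+6,dy=-11->D; (6,10):dx=+1,dy=-17->D; (7,8):dx=-11,dy=+16->D
  (7,9):dx=-4,dy=+3->D; (7,10):dx=-9,dy=-3->C; (8,9):dx=+7,dy=-13->D; (8,10):dx=+2,dy=-19->D
  (9,10):dx=-5,dy=-6->C
Step 2: C = 16, D = 29, total pairs = 45.
Step 3: tau = (C - D)/(n(n-1)/2) = (16 - 29)/45 = -0.288889.
Step 4: Exact two-sided p-value (enumerate n! = 3628800 permutations of y under H0): p = 0.291248.
Step 5: alpha = 0.1. fail to reject H0.

tau_b = -0.2889 (C=16, D=29), p = 0.291248, fail to reject H0.


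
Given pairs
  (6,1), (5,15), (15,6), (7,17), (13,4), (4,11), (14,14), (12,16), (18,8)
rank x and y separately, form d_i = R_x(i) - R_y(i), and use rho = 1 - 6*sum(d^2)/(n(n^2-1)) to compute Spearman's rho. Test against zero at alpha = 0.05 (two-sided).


Step 1: Rank x and y separately (midranks; no ties here).
rank(x): 6->3, 5->2, 15->8, 7->4, 13->6, 4->1, 14->7, 12->5, 18->9
rank(y): 1->1, 15->7, 6->3, 17->9, 4->2, 11->5, 14->6, 16->8, 8->4
Step 2: d_i = R_x(i) - R_y(i); compute d_i^2.
  (3-1)^2=4, (2-7)^2=25, (8-3)^2=25, (4-9)^2=25, (6-2)^2=16, (1-5)^2=16, (7-6)^2=1, (5-8)^2=9, (9-4)^2=25
sum(d^2) = 146.
Step 3: rho = 1 - 6*146 / (9*(9^2 - 1)) = 1 - 876/720 = -0.216667.
Step 4: Under H0, t = rho * sqrt((n-2)/(1-rho^2)) = -0.5872 ~ t(7).
Step 5: Two-sided p-value from the t-distribution with 7 df = 0.575515.
Step 6: alpha = 0.05. fail to reject H0.

rho = -0.2167, p = 0.575515, fail to reject H0 at alpha = 0.05.


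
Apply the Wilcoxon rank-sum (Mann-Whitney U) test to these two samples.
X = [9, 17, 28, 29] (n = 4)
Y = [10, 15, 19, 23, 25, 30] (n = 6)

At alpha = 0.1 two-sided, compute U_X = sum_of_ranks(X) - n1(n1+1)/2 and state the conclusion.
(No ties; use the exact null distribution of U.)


Step 1: Combine and sort all 10 observations; assign midranks.
sorted (value, group): (9,X), (10,Y), (15,Y), (17,X), (19,Y), (23,Y), (25,Y), (28,X), (29,X), (30,Y)
ranks: 9->1, 10->2, 15->3, 17->4, 19->5, 23->6, 25->7, 28->8, 29->9, 30->10
Step 2: Rank sum for X: R1 = 1 + 4 + 8 + 9 = 22.
Step 3: U_X = R1 - n1(n1+1)/2 = 22 - 4*5/2 = 22 - 10 = 12.
       U_Y = n1*n2 - U_X = 24 - 12 = 12.
Step 4: No ties, so the exact null distribution of U (based on enumerating the C(10,4) = 210 equally likely rank assignments) gives the two-sided p-value.
Step 5: p-value = 1.000000; compare to alpha = 0.1. fail to reject H0.

U_X = 12, p = 1.000000, fail to reject H0 at alpha = 0.1.


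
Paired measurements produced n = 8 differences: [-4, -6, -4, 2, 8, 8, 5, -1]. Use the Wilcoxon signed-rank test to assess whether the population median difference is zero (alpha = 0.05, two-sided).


Step 1: Drop any zero differences (none here) and take |d_i|.
|d| = [4, 6, 4, 2, 8, 8, 5, 1]
Step 2: Midrank |d_i| (ties get averaged ranks).
ranks: |4|->3.5, |6|->6, |4|->3.5, |2|->2, |8|->7.5, |8|->7.5, |5|->5, |1|->1
Step 3: Attach original signs; sum ranks with positive sign and with negative sign.
W+ = 2 + 7.5 + 7.5 + 5 = 22
W- = 3.5 + 6 + 3.5 + 1 = 14
(Check: W+ + W- = 36 should equal n(n+1)/2 = 36.)
Step 4: Test statistic W = min(W+, W-) = 14.
Step 5: Ties in |d|, so use the tie-corrected normal approximation.
        E[W] = n(n+1)/4 = 8*9/4 = 18.
        Tie groups: |d|=4 (t=2), |d|=8 (t=2); sum(t^3 - t) = 12.
        Var[W] = n(n+1)(2n+1)/24 - sum(t^3-t)/48 = 1224/24 - 12/48 = 50.75.
        z = (W - E[W]) / sqrt(Var[W]) = (14 - 18) / 7.1239 = -0.5615.
        Two-sided p = 2*Phi(z) = 0.574464.
Step 6: alpha = 0.05. fail to reject H0.

W+ = 22, W- = 14, W = min = 14, p = 0.574464, fail to reject H0.


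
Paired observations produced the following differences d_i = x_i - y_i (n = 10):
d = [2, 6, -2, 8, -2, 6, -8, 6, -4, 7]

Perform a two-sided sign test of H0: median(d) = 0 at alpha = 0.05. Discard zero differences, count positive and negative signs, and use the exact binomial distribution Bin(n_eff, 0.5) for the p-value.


Step 1: Discard zero differences. Original n = 10; n_eff = number of nonzero differences = 10.
Nonzero differences (with sign): +2, +6, -2, +8, -2, +6, -8, +6, -4, +7
Step 2: Count signs: positive = 6, negative = 4.
Step 3: Under H0: P(positive) = 0.5, so the number of positives S ~ Bin(10, 0.5).
Step 4: Two-sided exact p-value = sum of Bin(10,0.5) probabilities at or below the observed probability = 0.753906.
Step 5: alpha = 0.05. fail to reject H0.

n_eff = 10, pos = 6, neg = 4, p = 0.753906, fail to reject H0.


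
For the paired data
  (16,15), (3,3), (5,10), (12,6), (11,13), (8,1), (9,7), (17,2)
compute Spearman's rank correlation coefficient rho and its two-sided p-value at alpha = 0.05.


Step 1: Rank x and y separately (midranks; no ties here).
rank(x): 16->7, 3->1, 5->2, 12->6, 11->5, 8->3, 9->4, 17->8
rank(y): 15->8, 3->3, 10->6, 6->4, 13->7, 1->1, 7->5, 2->2
Step 2: d_i = R_x(i) - R_y(i); compute d_i^2.
  (7-8)^2=1, (1-3)^2=4, (2-6)^2=16, (6-4)^2=4, (5-7)^2=4, (3-1)^2=4, (4-5)^2=1, (8-2)^2=36
sum(d^2) = 70.
Step 3: rho = 1 - 6*70 / (8*(8^2 - 1)) = 1 - 420/504 = 0.166667.
Step 4: Under H0, t = rho * sqrt((n-2)/(1-rho^2)) = 0.4140 ~ t(6).
Step 5: Two-sided p-value from the t-distribution with 6 df = 0.693239.
Step 6: alpha = 0.05. fail to reject H0.

rho = 0.1667, p = 0.693239, fail to reject H0 at alpha = 0.05.


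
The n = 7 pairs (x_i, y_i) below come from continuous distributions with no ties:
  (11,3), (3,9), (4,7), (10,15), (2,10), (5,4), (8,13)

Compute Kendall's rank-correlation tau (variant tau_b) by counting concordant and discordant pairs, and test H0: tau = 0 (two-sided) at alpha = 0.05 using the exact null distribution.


Step 1: Enumerate the 21 unordered pairs (i,j) with i<j and classify each by sign(x_j-x_i) * sign(y_j-y_i).
  (1,2):dx=-8,dy=+6->D; (1,3):dx=-7,dy=+4->D; (1,4):dx=-1,dy=+12->D; (1,5):dx=-9,dy=+7->D
  (1,6):dx=-6,dy=+1->D; (1,7):dx=-3,dy=+10->D; (2,3):dx=+1,dy=-2->D; (2,4):dx=+7,dy=+6->C
  (2,5):dx=-1,dy=+1->D; (2,6):dx=+2,dy=-5->D; (2,7):dx=+5,dy=+4->C; (3,4):dx=+6,dy=+8->C
  (3,5):dx=-2,dy=+3->D; (3,6):dx=+1,dy=-3->D; (3,7):dx=+4,dy=+6->C; (4,5):dx=-8,dy=-5->C
  (4,6):dx=-5,dy=-11->C; (4,7):dx=-2,dy=-2->C; (5,6):dx=+3,dy=-6->D; (5,7):dx=+6,dy=+3->C
  (6,7):dx=+3,dy=+9->C
Step 2: C = 9, D = 12, total pairs = 21.
Step 3: tau = (C - D)/(n(n-1)/2) = (9 - 12)/21 = -0.142857.
Step 4: Exact two-sided p-value (enumerate n! = 5040 permutations of y under H0): p = 0.772619.
Step 5: alpha = 0.05. fail to reject H0.

tau_b = -0.1429 (C=9, D=12), p = 0.772619, fail to reject H0.


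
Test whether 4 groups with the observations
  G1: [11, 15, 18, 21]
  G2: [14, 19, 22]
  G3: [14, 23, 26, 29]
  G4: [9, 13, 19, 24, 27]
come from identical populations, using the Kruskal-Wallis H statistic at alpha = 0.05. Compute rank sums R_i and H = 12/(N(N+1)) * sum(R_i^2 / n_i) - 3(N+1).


Step 1: Combine all N = 16 observations and assign midranks.
sorted (value, group, rank): (9,G4,1), (11,G1,2), (13,G4,3), (14,G2,4.5), (14,G3,4.5), (15,G1,6), (18,G1,7), (19,G2,8.5), (19,G4,8.5), (21,G1,10), (22,G2,11), (23,G3,12), (24,G4,13), (26,G3,14), (27,G4,15), (29,G3,16)
Step 2: Sum ranks within each group.
R_1 = 25 (n_1 = 4)
R_2 = 24 (n_2 = 3)
R_3 = 46.5 (n_3 = 4)
R_4 = 40.5 (n_4 = 5)
Step 3: H = 12/(N(N+1)) * sum(R_i^2/n_i) - 3(N+1)
     = 12/(16*17) * (25^2/4 + 24^2/3 + 46.5^2/4 + 40.5^2/5) - 3*17
     = 0.044118 * 1216.86 - 51
     = 2.685110.
Step 4: Ties present; correction factor C = 1 - 12/(16^3 - 16) = 0.997059. Corrected H = 2.685110 / 0.997059 = 2.693031.
Step 5: Under H0, H ~ chi^2(3); p-value = 0.441413.
Step 6: alpha = 0.05. fail to reject H0.

H = 2.6930, df = 3, p = 0.441413, fail to reject H0.


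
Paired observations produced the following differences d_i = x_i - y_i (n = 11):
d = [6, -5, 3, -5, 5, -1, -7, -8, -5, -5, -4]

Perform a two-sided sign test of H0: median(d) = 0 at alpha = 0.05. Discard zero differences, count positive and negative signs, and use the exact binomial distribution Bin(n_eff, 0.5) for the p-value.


Step 1: Discard zero differences. Original n = 11; n_eff = number of nonzero differences = 11.
Nonzero differences (with sign): +6, -5, +3, -5, +5, -1, -7, -8, -5, -5, -4
Step 2: Count signs: positive = 3, negative = 8.
Step 3: Under H0: P(positive) = 0.5, so the number of positives S ~ Bin(11, 0.5).
Step 4: Two-sided exact p-value = sum of Bin(11,0.5) probabilities at or below the observed probability = 0.226562.
Step 5: alpha = 0.05. fail to reject H0.

n_eff = 11, pos = 3, neg = 8, p = 0.226562, fail to reject H0.


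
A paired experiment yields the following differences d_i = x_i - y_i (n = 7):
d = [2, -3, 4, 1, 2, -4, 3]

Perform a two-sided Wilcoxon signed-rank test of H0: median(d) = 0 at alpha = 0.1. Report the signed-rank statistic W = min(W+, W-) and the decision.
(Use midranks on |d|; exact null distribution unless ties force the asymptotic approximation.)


Step 1: Drop any zero differences (none here) and take |d_i|.
|d| = [2, 3, 4, 1, 2, 4, 3]
Step 2: Midrank |d_i| (ties get averaged ranks).
ranks: |2|->2.5, |3|->4.5, |4|->6.5, |1|->1, |2|->2.5, |4|->6.5, |3|->4.5
Step 3: Attach original signs; sum ranks with positive sign and with negative sign.
W+ = 2.5 + 6.5 + 1 + 2.5 + 4.5 = 17
W- = 4.5 + 6.5 = 11
(Check: W+ + W- = 28 should equal n(n+1)/2 = 28.)
Step 4: Test statistic W = min(W+, W-) = 11.
Step 5: Ties in |d|, so use the tie-corrected normal approximation.
        E[W] = n(n+1)/4 = 7*8/4 = 14.
        Tie groups: |d|=2 (t=2), |d|=3 (t=2), |d|=4 (t=2); sum(t^3 - t) = 18.
        Var[W] = n(n+1)(2n+1)/24 - sum(t^3-t)/48 = 840/24 - 18/48 = 34.625.
        z = (W - E[W]) / sqrt(Var[W]) = (11 - 14) / 5.8843 = -0.5098.
        Two-sided p = 2*Phi(z) = 0.610170.
Step 6: alpha = 0.1. fail to reject H0.

W+ = 17, W- = 11, W = min = 11, p = 0.610170, fail to reject H0.


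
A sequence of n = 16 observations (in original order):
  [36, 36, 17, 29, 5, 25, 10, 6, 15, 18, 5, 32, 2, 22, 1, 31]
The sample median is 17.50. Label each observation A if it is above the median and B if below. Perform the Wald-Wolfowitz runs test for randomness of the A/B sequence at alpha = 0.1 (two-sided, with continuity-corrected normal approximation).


Step 1: Compute median = 17.50; label A = above, B = below.
Labels in order: AABABABBBABABABA  (n_A = 8, n_B = 8)
Step 2: Count runs R = 13.
Step 3: Under H0 (random ordering), E[R] = 2*n_A*n_B/(n_A+n_B) + 1 = 2*8*8/16 + 1 = 9.0000.
        Var[R] = 2*n_A*n_B*(2*n_A*n_B - n_A - n_B) / ((n_A+n_B)^2 * (n_A+n_B-1)) = 14336/3840 = 3.7333.
        SD[R] = 1.9322.
Step 4: Continuity-corrected z = (R - 0.5 - E[R]) / SD[R] = (13 - 0.5 - 9.0000) / 1.9322 = 1.8114.
Step 5: Two-sided p-value via normal approximation = 2*(1 - Phi(|z|)) = 0.070076.
Step 6: alpha = 0.1. reject H0.

R = 13, z = 1.8114, p = 0.070076, reject H0.


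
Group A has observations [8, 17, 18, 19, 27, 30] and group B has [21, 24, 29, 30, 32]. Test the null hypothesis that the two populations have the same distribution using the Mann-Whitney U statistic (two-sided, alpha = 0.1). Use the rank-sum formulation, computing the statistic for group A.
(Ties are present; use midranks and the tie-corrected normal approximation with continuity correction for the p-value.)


Step 1: Combine and sort all 11 observations; assign midranks.
sorted (value, group): (8,X), (17,X), (18,X), (19,X), (21,Y), (24,Y), (27,X), (29,Y), (30,X), (30,Y), (32,Y)
ranks: 8->1, 17->2, 18->3, 19->4, 21->5, 24->6, 27->7, 29->8, 30->9.5, 30->9.5, 32->11
Step 2: Rank sum for X: R1 = 1 + 2 + 3 + 4 + 7 + 9.5 = 26.5.
Step 3: U_X = R1 - n1(n1+1)/2 = 26.5 - 6*7/2 = 26.5 - 21 = 5.5.
       U_Y = n1*n2 - U_X = 30 - 5.5 = 24.5.
Step 4: Ties are present, so use the tie-corrected normal approximation (with continuity correction) for the p-value.
Step 5: p-value = 0.099576; compare to alpha = 0.1. reject H0.

U_X = 5.5, p = 0.099576, reject H0 at alpha = 0.1.


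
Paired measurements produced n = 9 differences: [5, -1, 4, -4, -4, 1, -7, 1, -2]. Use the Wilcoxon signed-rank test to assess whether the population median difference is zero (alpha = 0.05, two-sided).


Step 1: Drop any zero differences (none here) and take |d_i|.
|d| = [5, 1, 4, 4, 4, 1, 7, 1, 2]
Step 2: Midrank |d_i| (ties get averaged ranks).
ranks: |5|->8, |1|->2, |4|->6, |4|->6, |4|->6, |1|->2, |7|->9, |1|->2, |2|->4
Step 3: Attach original signs; sum ranks with positive sign and with negative sign.
W+ = 8 + 6 + 2 + 2 = 18
W- = 2 + 6 + 6 + 9 + 4 = 27
(Check: W+ + W- = 45 should equal n(n+1)/2 = 45.)
Step 4: Test statistic W = min(W+, W-) = 18.
Step 5: Ties in |d|, so use the tie-corrected normal approximation.
        E[W] = n(n+1)/4 = 9*10/4 = 22.5.
        Tie groups: |d|=1 (t=3), |d|=4 (t=3); sum(t^3 - t) = 48.
        Var[W] = n(n+1)(2n+1)/24 - sum(t^3-t)/48 = 1710/24 - 48/48 = 70.25.
        z = (W - E[W]) / sqrt(Var[W]) = (18 - 22.5) / 8.3815 = -0.5369.
        Two-sided p = 2*Phi(z) = 0.591340.
Step 6: alpha = 0.05. fail to reject H0.

W+ = 18, W- = 27, W = min = 18, p = 0.591340, fail to reject H0.


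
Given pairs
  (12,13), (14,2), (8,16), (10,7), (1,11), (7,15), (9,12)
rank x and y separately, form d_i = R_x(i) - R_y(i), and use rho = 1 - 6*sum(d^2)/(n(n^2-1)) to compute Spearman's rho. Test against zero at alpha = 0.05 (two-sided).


Step 1: Rank x and y separately (midranks; no ties here).
rank(x): 12->6, 14->7, 8->3, 10->5, 1->1, 7->2, 9->4
rank(y): 13->5, 2->1, 16->7, 7->2, 11->3, 15->6, 12->4
Step 2: d_i = R_x(i) - R_y(i); compute d_i^2.
  (6-5)^2=1, (7-1)^2=36, (3-7)^2=16, (5-2)^2=9, (1-3)^2=4, (2-6)^2=16, (4-4)^2=0
sum(d^2) = 82.
Step 3: rho = 1 - 6*82 / (7*(7^2 - 1)) = 1 - 492/336 = -0.464286.
Step 4: Under H0, t = rho * sqrt((n-2)/(1-rho^2)) = -1.1722 ~ t(5).
Step 5: Two-sided p-value from the t-distribution with 5 df = 0.293934.
Step 6: alpha = 0.05. fail to reject H0.

rho = -0.4643, p = 0.293934, fail to reject H0 at alpha = 0.05.


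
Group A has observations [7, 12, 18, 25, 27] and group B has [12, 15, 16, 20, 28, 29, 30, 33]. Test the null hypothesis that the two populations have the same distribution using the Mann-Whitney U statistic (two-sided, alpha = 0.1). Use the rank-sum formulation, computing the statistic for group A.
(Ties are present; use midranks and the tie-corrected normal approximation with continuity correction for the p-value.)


Step 1: Combine and sort all 13 observations; assign midranks.
sorted (value, group): (7,X), (12,X), (12,Y), (15,Y), (16,Y), (18,X), (20,Y), (25,X), (27,X), (28,Y), (29,Y), (30,Y), (33,Y)
ranks: 7->1, 12->2.5, 12->2.5, 15->4, 16->5, 18->6, 20->7, 25->8, 27->9, 28->10, 29->11, 30->12, 33->13
Step 2: Rank sum for X: R1 = 1 + 2.5 + 6 + 8 + 9 = 26.5.
Step 3: U_X = R1 - n1(n1+1)/2 = 26.5 - 5*6/2 = 26.5 - 15 = 11.5.
       U_Y = n1*n2 - U_X = 40 - 11.5 = 28.5.
Step 4: Ties are present, so use the tie-corrected normal approximation (with continuity correction) for the p-value.
Step 5: p-value = 0.240919; compare to alpha = 0.1. fail to reject H0.

U_X = 11.5, p = 0.240919, fail to reject H0 at alpha = 0.1.


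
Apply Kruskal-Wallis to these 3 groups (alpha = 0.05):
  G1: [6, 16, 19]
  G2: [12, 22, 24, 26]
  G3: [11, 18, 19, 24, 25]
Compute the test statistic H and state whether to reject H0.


Step 1: Combine all N = 12 observations and assign midranks.
sorted (value, group, rank): (6,G1,1), (11,G3,2), (12,G2,3), (16,G1,4), (18,G3,5), (19,G1,6.5), (19,G3,6.5), (22,G2,8), (24,G2,9.5), (24,G3,9.5), (25,G3,11), (26,G2,12)
Step 2: Sum ranks within each group.
R_1 = 11.5 (n_1 = 3)
R_2 = 32.5 (n_2 = 4)
R_3 = 34 (n_3 = 5)
Step 3: H = 12/(N(N+1)) * sum(R_i^2/n_i) - 3(N+1)
     = 12/(12*13) * (11.5^2/3 + 32.5^2/4 + 34^2/5) - 3*13
     = 0.076923 * 539.346 - 39
     = 2.488141.
Step 4: Ties present; correction factor C = 1 - 12/(12^3 - 12) = 0.993007. Corrected H = 2.488141 / 0.993007 = 2.505663.
Step 5: Under H0, H ~ chi^2(2); p-value = 0.285695.
Step 6: alpha = 0.05. fail to reject H0.

H = 2.5057, df = 2, p = 0.285695, fail to reject H0.


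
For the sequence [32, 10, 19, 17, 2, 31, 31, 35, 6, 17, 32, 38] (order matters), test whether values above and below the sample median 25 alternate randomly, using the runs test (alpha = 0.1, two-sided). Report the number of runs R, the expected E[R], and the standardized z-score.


Step 1: Compute median = 25; label A = above, B = below.
Labels in order: ABBBBAAABBAA  (n_A = 6, n_B = 6)
Step 2: Count runs R = 5.
Step 3: Under H0 (random ordering), E[R] = 2*n_A*n_B/(n_A+n_B) + 1 = 2*6*6/12 + 1 = 7.0000.
        Var[R] = 2*n_A*n_B*(2*n_A*n_B - n_A - n_B) / ((n_A+n_B)^2 * (n_A+n_B-1)) = 4320/1584 = 2.7273.
        SD[R] = 1.6514.
Step 4: Continuity-corrected z = (R + 0.5 - E[R]) / SD[R] = (5 + 0.5 - 7.0000) / 1.6514 = -0.9083.
Step 5: Two-sided p-value via normal approximation = 2*(1 - Phi(|z|)) = 0.363722.
Step 6: alpha = 0.1. fail to reject H0.

R = 5, z = -0.9083, p = 0.363722, fail to reject H0.


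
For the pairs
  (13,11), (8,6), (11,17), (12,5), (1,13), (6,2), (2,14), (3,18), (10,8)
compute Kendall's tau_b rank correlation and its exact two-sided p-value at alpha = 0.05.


Step 1: Enumerate the 36 unordered pairs (i,j) with i<j and classify each by sign(x_j-x_i) * sign(y_j-y_i).
  (1,2):dx=-5,dy=-5->C; (1,3):dx=-2,dy=+6->D; (1,4):dx=-1,dy=-6->C; (1,5):dx=-12,dy=+2->D
  (1,6):dx=-7,dy=-9->C; (1,7):dx=-11,dy=+3->D; (1,8):dx=-10,dy=+7->D; (1,9):dx=-3,dy=-3->C
  (2,3):dx=+3,dy=+11->C; (2,4):dx=+4,dy=-1->D; (2,5):dx=-7,dy=+7->D; (2,6):dx=-2,dy=-4->C
  (2,7):dx=-6,dy=+8->D; (2,8):dx=-5,dy=+12->D; (2,9):dx=+2,dy=+2->C; (3,4):dx=+1,dy=-12->D
  (3,5):dx=-10,dy=-4->C; (3,6):dx=-5,dy=-15->C; (3,7):dx=-9,dy=-3->C; (3,8):dx=-8,dy=+1->D
  (3,9):dx=-1,dy=-9->C; (4,5):dx=-11,dy=+8->D; (4,6):dx=-6,dy=-3->C; (4,7):dx=-10,dy=+9->D
  (4,8):dx=-9,dy=+13->D; (4,9):dx=-2,dy=+3->D; (5,6):dx=+5,dy=-11->D; (5,7):dx=+1,dy=+1->C
  (5,8):dx=+2,dy=+5->C; (5,9):dx=+9,dy=-5->D; (6,7):dx=-4,dy=+12->D; (6,8):dx=-3,dy=+16->D
  (6,9):dx=+4,dy=+6->C; (7,8):dx=+1,dy=+4->C; (7,9):dx=+8,dy=-6->D; (8,9):dx=+7,dy=-10->D
Step 2: C = 16, D = 20, total pairs = 36.
Step 3: tau = (C - D)/(n(n-1)/2) = (16 - 20)/36 = -0.111111.
Step 4: Exact two-sided p-value (enumerate n! = 362880 permutations of y under H0): p = 0.761414.
Step 5: alpha = 0.05. fail to reject H0.

tau_b = -0.1111 (C=16, D=20), p = 0.761414, fail to reject H0.


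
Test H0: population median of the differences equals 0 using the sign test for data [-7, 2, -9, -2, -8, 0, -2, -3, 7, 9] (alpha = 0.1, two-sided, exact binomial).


Step 1: Discard zero differences. Original n = 10; n_eff = number of nonzero differences = 9.
Nonzero differences (with sign): -7, +2, -9, -2, -8, -2, -3, +7, +9
Step 2: Count signs: positive = 3, negative = 6.
Step 3: Under H0: P(positive) = 0.5, so the number of positives S ~ Bin(9, 0.5).
Step 4: Two-sided exact p-value = sum of Bin(9,0.5) probabilities at or below the observed probability = 0.507812.
Step 5: alpha = 0.1. fail to reject H0.

n_eff = 9, pos = 3, neg = 6, p = 0.507812, fail to reject H0.


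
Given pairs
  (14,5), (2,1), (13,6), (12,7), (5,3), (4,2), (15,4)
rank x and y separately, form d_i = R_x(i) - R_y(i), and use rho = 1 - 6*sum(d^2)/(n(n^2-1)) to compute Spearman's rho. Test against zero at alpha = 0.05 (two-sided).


Step 1: Rank x and y separately (midranks; no ties here).
rank(x): 14->6, 2->1, 13->5, 12->4, 5->3, 4->2, 15->7
rank(y): 5->5, 1->1, 6->6, 7->7, 3->3, 2->2, 4->4
Step 2: d_i = R_x(i) - R_y(i); compute d_i^2.
  (6-5)^2=1, (1-1)^2=0, (5-6)^2=1, (4-7)^2=9, (3-3)^2=0, (2-2)^2=0, (7-4)^2=9
sum(d^2) = 20.
Step 3: rho = 1 - 6*20 / (7*(7^2 - 1)) = 1 - 120/336 = 0.642857.
Step 4: Under H0, t = rho * sqrt((n-2)/(1-rho^2)) = 1.8766 ~ t(5).
Step 5: Two-sided p-value from the t-distribution with 5 df = 0.119392.
Step 6: alpha = 0.05. fail to reject H0.

rho = 0.6429, p = 0.119392, fail to reject H0 at alpha = 0.05.


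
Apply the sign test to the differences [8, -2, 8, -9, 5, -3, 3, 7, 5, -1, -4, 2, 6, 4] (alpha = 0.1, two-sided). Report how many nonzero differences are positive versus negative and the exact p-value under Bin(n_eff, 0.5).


Step 1: Discard zero differences. Original n = 14; n_eff = number of nonzero differences = 14.
Nonzero differences (with sign): +8, -2, +8, -9, +5, -3, +3, +7, +5, -1, -4, +2, +6, +4
Step 2: Count signs: positive = 9, negative = 5.
Step 3: Under H0: P(positive) = 0.5, so the number of positives S ~ Bin(14, 0.5).
Step 4: Two-sided exact p-value = sum of Bin(14,0.5) probabilities at or below the observed probability = 0.423950.
Step 5: alpha = 0.1. fail to reject H0.

n_eff = 14, pos = 9, neg = 5, p = 0.423950, fail to reject H0.


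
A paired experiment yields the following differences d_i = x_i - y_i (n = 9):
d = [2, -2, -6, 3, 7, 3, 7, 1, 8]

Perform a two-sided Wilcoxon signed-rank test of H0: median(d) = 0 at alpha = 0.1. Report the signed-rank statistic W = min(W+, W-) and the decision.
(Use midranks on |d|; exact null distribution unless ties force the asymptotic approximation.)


Step 1: Drop any zero differences (none here) and take |d_i|.
|d| = [2, 2, 6, 3, 7, 3, 7, 1, 8]
Step 2: Midrank |d_i| (ties get averaged ranks).
ranks: |2|->2.5, |2|->2.5, |6|->6, |3|->4.5, |7|->7.5, |3|->4.5, |7|->7.5, |1|->1, |8|->9
Step 3: Attach original signs; sum ranks with positive sign and with negative sign.
W+ = 2.5 + 4.5 + 7.5 + 4.5 + 7.5 + 1 + 9 = 36.5
W- = 2.5 + 6 = 8.5
(Check: W+ + W- = 45 should equal n(n+1)/2 = 45.)
Step 4: Test statistic W = min(W+, W-) = 8.5.
Step 5: Ties in |d|, so use the tie-corrected normal approximation.
        E[W] = n(n+1)/4 = 9*10/4 = 22.5.
        Tie groups: |d|=2 (t=2), |d|=3 (t=2), |d|=7 (t=2); sum(t^3 - t) = 18.
        Var[W] = n(n+1)(2n+1)/24 - sum(t^3-t)/48 = 1710/24 - 18/48 = 70.875.
        z = (W - E[W]) / sqrt(Var[W]) = (8.5 - 22.5) / 8.4187 = -1.6630.
        Two-sided p = 2*Phi(z) = 0.096321.
Step 6: alpha = 0.1. reject H0.

W+ = 36.5, W- = 8.5, W = min = 8.5, p = 0.096321, reject H0.
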